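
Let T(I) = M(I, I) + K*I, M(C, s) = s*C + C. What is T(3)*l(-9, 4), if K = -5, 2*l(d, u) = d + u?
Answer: 15/2 ≈ 7.5000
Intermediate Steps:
l(d, u) = d/2 + u/2 (l(d, u) = (d + u)/2 = d/2 + u/2)
M(C, s) = C + C*s (M(C, s) = C*s + C = C + C*s)
T(I) = -5*I + I*(1 + I) (T(I) = I*(1 + I) - 5*I = -5*I + I*(1 + I))
T(3)*l(-9, 4) = (3*(-4 + 3))*((½)*(-9) + (½)*4) = (3*(-1))*(-9/2 + 2) = -3*(-5/2) = 15/2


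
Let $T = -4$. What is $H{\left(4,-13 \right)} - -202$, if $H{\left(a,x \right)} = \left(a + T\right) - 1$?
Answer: $201$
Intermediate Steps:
$H{\left(a,x \right)} = -5 + a$ ($H{\left(a,x \right)} = \left(a - 4\right) - 1 = \left(-4 + a\right) - 1 = -5 + a$)
$H{\left(4,-13 \right)} - -202 = \left(-5 + 4\right) - -202 = -1 + 202 = 201$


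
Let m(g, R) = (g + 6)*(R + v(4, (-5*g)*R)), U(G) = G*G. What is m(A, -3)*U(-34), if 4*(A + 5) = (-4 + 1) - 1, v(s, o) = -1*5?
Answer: 0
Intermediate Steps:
U(G) = G²
v(s, o) = -5
A = -6 (A = -5 + ((-4 + 1) - 1)/4 = -5 + (-3 - 1)/4 = -5 + (¼)*(-4) = -5 - 1 = -6)
m(g, R) = (-5 + R)*(6 + g) (m(g, R) = (g + 6)*(R - 5) = (6 + g)*(-5 + R) = (-5 + R)*(6 + g))
m(A, -3)*U(-34) = (-30 - 5*(-6) + 6*(-3) - 3*(-6))*(-34)² = (-30 + 30 - 18 + 18)*1156 = 0*1156 = 0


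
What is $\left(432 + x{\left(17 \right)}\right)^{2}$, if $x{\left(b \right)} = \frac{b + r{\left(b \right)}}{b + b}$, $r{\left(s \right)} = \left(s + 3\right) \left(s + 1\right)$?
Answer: $\frac{226954225}{1156} \approx 1.9633 \cdot 10^{5}$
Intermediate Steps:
$r{\left(s \right)} = \left(1 + s\right) \left(3 + s\right)$ ($r{\left(s \right)} = \left(3 + s\right) \left(1 + s\right) = \left(1 + s\right) \left(3 + s\right)$)
$x{\left(b \right)} = \frac{3 + b^{2} + 5 b}{2 b}$ ($x{\left(b \right)} = \frac{b + \left(3 + b^{2} + 4 b\right)}{b + b} = \frac{3 + b^{2} + 5 b}{2 b}$)
$\left(432 + x{\left(17 \right)}\right)^{2} = \left(432 + \frac{3 + 17^{2} + 5 \cdot 17}{2 \cdot 17}\right)^{2} = \left(432 + \frac{1}{2} \cdot \frac{1}{17} \left(3 + 289 + 85\right)\right)^{2} = \left(432 + \frac{1}{2} \cdot \frac{1}{17} \cdot 377\right)^{2} = \left(432 + \frac{377}{34}\right)^{2} = \left(\frac{15065}{34}\right)^{2} = \frac{226954225}{1156}$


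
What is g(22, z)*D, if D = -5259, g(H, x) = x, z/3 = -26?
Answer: 410202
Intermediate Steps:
z = -78 (z = 3*(-26) = -78)
g(22, z)*D = -78*(-5259) = 410202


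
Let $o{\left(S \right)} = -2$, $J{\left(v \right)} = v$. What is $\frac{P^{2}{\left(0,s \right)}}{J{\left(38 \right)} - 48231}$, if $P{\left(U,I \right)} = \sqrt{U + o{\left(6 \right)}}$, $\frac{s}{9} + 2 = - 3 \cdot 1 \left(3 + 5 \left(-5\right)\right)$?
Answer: $\frac{2}{48193} \approx 4.15 \cdot 10^{-5}$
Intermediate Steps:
$s = 576$ ($s = -18 + 9 \left(- 3 \cdot 1 \left(3 + 5 \left(-5\right)\right)\right) = -18 + 9 \left(- 3 \cdot 1 \left(3 - 25\right)\right) = -18 + 9 \left(- 3 \cdot 1 \left(-22\right)\right) = -18 + 9 \left(\left(-3\right) \left(-22\right)\right) = -18 + 9 \cdot 66 = -18 + 594 = 576$)
$P{\left(U,I \right)} = \sqrt{-2 + U}$ ($P{\left(U,I \right)} = \sqrt{U - 2} = \sqrt{-2 + U}$)
$\frac{P^{2}{\left(0,s \right)}}{J{\left(38 \right)} - 48231} = \frac{\left(\sqrt{-2 + 0}\right)^{2}}{38 - 48231} = \frac{\left(\sqrt{-2}\right)^{2}}{-48193} = \left(i \sqrt{2}\right)^{2} \left(- \frac{1}{48193}\right) = \left(-2\right) \left(- \frac{1}{48193}\right) = \frac{2}{48193}$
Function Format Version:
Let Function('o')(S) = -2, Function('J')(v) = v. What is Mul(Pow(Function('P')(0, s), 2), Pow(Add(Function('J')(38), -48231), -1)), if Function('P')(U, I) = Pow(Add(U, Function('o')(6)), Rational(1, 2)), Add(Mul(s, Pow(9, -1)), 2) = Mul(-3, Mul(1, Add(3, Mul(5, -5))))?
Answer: Rational(2, 48193) ≈ 4.1500e-5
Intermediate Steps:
s = 576 (s = Add(-18, Mul(9, Mul(-3, Mul(1, Add(3, Mul(5, -5)))))) = Add(-18, Mul(9, Mul(-3, Mul(1, Add(3, -25))))) = Add(-18, Mul(9, Mul(-3, Mul(1, -22)))) = Add(-18, Mul(9, Mul(-3, -22))) = Add(-18, Mul(9, 66)) = Add(-18, 594) = 576)
Function('P')(U, I) = Pow(Add(-2, U), Rational(1, 2)) (Function('P')(U, I) = Pow(Add(U, -2), Rational(1, 2)) = Pow(Add(-2, U), Rational(1, 2)))
Mul(Pow(Function('P')(0, s), 2), Pow(Add(Function('J')(38), -48231), -1)) = Mul(Pow(Pow(Add(-2, 0), Rational(1, 2)), 2), Pow(Add(38, -48231), -1)) = Mul(Pow(Pow(-2, Rational(1, 2)), 2), Pow(-48193, -1)) = Mul(Pow(Mul(I, Pow(2, Rational(1, 2))), 2), Rational(-1, 48193)) = Mul(-2, Rational(-1, 48193)) = Rational(2, 48193)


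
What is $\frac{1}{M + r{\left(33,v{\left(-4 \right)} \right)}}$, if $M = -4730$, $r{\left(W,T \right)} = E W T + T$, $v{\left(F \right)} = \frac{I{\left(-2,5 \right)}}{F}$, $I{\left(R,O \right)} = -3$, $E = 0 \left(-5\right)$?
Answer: $- \frac{4}{18917} \approx -0.00021145$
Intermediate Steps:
$E = 0$
$v{\left(F \right)} = - \frac{3}{F}$
$r{\left(W,T \right)} = T$ ($r{\left(W,T \right)} = 0 W T + T = 0 T + T = 0 + T = T$)
$\frac{1}{M + r{\left(33,v{\left(-4 \right)} \right)}} = \frac{1}{-4730 - \frac{3}{-4}} = \frac{1}{-4730 - - \frac{3}{4}} = \frac{1}{-4730 + \frac{3}{4}} = \frac{1}{- \frac{18917}{4}} = - \frac{4}{18917}$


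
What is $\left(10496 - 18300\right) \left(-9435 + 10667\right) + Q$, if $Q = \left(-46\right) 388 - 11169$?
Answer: $-9643545$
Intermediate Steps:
$Q = -29017$ ($Q = -17848 - 11169 = -29017$)
$\left(10496 - 18300\right) \left(-9435 + 10667\right) + Q = \left(10496 - 18300\right) \left(-9435 + 10667\right) - 29017 = \left(-7804\right) 1232 - 29017 = -9614528 - 29017 = -9643545$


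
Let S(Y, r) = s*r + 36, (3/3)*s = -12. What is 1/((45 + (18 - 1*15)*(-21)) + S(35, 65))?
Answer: -1/762 ≈ -0.0013123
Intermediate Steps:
s = -12
S(Y, r) = 36 - 12*r (S(Y, r) = -12*r + 36 = 36 - 12*r)
1/((45 + (18 - 1*15)*(-21)) + S(35, 65)) = 1/((45 + (18 - 1*15)*(-21)) + (36 - 12*65)) = 1/((45 + (18 - 15)*(-21)) + (36 - 780)) = 1/((45 + 3*(-21)) - 744) = 1/((45 - 63) - 744) = 1/(-18 - 744) = 1/(-762) = -1/762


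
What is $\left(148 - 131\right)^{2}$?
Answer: $289$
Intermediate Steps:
$\left(148 - 131\right)^{2} = 17^{2} = 289$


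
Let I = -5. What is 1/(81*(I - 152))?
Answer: -1/12717 ≈ -7.8635e-5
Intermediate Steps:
1/(81*(I - 152)) = 1/(81*(-5 - 152)) = 1/(81*(-157)) = 1/(-12717) = -1/12717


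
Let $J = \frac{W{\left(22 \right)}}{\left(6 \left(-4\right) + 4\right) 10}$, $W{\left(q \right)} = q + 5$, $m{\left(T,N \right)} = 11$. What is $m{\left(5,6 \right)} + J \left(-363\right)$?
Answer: $\frac{12001}{200} \approx 60.005$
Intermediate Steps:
$W{\left(q \right)} = 5 + q$
$J = - \frac{27}{200}$ ($J = \frac{5 + 22}{\left(6 \left(-4\right) + 4\right) 10} = \frac{27}{\left(-24 + 4\right) 10} = \frac{27}{\left(-20\right) 10} = \frac{27}{-200} = 27 \left(- \frac{1}{200}\right) = - \frac{27}{200} \approx -0.135$)
$m{\left(5,6 \right)} + J \left(-363\right) = 11 - - \frac{9801}{200} = 11 + \frac{9801}{200} = \frac{12001}{200}$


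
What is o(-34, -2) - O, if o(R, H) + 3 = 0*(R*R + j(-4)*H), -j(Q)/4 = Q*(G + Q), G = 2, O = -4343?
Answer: 4340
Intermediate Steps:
j(Q) = -4*Q*(2 + Q)
o(R, H) = -3 (o(R, H) = -3 + 0*(R*R + (-4*(-4)*(2 - 4))*H) = -3 + 0*(R**2 + (-4*(-4)*(-2))*H) = -3 + 0*(R**2 - 32*H) = -3 + 0 = -3)
o(-34, -2) - O = -3 - 1*(-4343) = -3 + 4343 = 4340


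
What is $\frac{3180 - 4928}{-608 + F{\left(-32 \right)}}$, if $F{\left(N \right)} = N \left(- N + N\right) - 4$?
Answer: $\frac{437}{153} \approx 2.8562$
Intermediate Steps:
$F{\left(N \right)} = -4$ ($F{\left(N \right)} = N 0 - 4 = 0 - 4 = -4$)
$\frac{3180 - 4928}{-608 + F{\left(-32 \right)}} = \frac{3180 - 4928}{-608 - 4} = - \frac{1748}{-612} = \left(-1748\right) \left(- \frac{1}{612}\right) = \frac{437}{153}$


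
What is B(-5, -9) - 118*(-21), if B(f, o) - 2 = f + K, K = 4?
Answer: 2479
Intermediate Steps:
B(f, o) = 6 + f (B(f, o) = 2 + (f + 4) = 2 + (4 + f) = 6 + f)
B(-5, -9) - 118*(-21) = (6 - 5) - 118*(-21) = 1 + 2478 = 2479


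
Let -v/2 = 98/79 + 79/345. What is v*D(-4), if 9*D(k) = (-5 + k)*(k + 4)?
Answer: 0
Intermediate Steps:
D(k) = (-5 + k)*(4 + k)/9 (D(k) = ((-5 + k)*(k + 4))/9 = ((-5 + k)*(4 + k))/9 = (-5 + k)*(4 + k)/9)
v = -80102/27255 (v = -2*(98/79 + 79/345) = -2*40051/27255 = -80102/27255 ≈ -2.9390)
v*D(-4) = -80102*(-20/9 - ⅑*(-4) + (⅑)*(-4)²)/27255 = -80102*(-20/9 + 4/9 + (⅑)*16)/27255 = -80102*(-20/9 + 4/9 + 16/9)/27255 = -80102/27255*0 = 0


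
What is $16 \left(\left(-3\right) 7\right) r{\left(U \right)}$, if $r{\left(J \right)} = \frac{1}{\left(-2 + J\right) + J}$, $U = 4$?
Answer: $-56$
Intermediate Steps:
$r{\left(J \right)} = \frac{1}{-2 + 2 J}$
$16 \left(\left(-3\right) 7\right) r{\left(U \right)} = 16 \left(\left(-3\right) 7\right) \frac{1}{2 \left(-1 + 4\right)} = 16 \left(-21\right) \frac{1}{2 \cdot 3} = - 336 \cdot \frac{1}{2} \cdot \frac{1}{3} = \left(-336\right) \frac{1}{6} = -56$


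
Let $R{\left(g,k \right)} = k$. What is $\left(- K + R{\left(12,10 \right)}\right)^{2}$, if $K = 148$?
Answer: $19044$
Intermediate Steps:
$\left(- K + R{\left(12,10 \right)}\right)^{2} = \left(\left(-1\right) 148 + 10\right)^{2} = \left(-148 + 10\right)^{2} = \left(-138\right)^{2} = 19044$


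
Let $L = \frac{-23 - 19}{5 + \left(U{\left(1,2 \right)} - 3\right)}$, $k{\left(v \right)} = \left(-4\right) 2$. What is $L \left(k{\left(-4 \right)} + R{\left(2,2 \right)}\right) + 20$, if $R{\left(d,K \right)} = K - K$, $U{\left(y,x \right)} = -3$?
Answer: $-316$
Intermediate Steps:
$R{\left(d,K \right)} = 0$
$k{\left(v \right)} = -8$
$L = 42$ ($L = \frac{-23 - 19}{5 - 6} = - \frac{42}{5 - 6} = - \frac{42}{-1} = \left(-42\right) \left(-1\right) = 42$)
$L \left(k{\left(-4 \right)} + R{\left(2,2 \right)}\right) + 20 = 42 \left(-8 + 0\right) + 20 = 42 \left(-8\right) + 20 = -336 + 20 = -316$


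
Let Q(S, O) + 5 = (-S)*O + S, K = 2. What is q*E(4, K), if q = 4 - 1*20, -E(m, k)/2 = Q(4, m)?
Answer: -544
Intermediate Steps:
Q(S, O) = -5 + S - O*S (Q(S, O) = -5 + ((-S)*O + S) = -5 + (-O*S + S) = -5 + (S - O*S) = -5 + S - O*S)
E(m, k) = 2 + 8*m (E(m, k) = -2*(-5 + 4 - 1*m*4) = -2*(-5 + 4 - 4*m) = -2*(-1 - 4*m) = 2 + 8*m)
q = -16 (q = 4 - 20 = -16)
q*E(4, K) = -16*(2 + 8*4) = -16*(2 + 32) = -16*34 = -544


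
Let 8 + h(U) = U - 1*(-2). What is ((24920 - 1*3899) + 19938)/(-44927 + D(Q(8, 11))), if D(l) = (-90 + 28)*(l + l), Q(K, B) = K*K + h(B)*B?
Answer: -40959/59683 ≈ -0.68628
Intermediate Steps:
h(U) = -6 + U (h(U) = -8 + (U - 1*(-2)) = -8 + (U + 2) = -8 + (2 + U) = -6 + U)
Q(K, B) = K² + B*(-6 + B) (Q(K, B) = K*K + (-6 + B)*B = K² + B*(-6 + B))
D(l) = -124*l
((24920 - 1*3899) + 19938)/(-44927 + D(Q(8, 11))) = ((24920 - 1*3899) + 19938)/(-44927 - 124*(8² + 11*(-6 + 11))) = ((24920 - 3899) + 19938)/(-44927 - 124*(64 + 11*5)) = (21021 + 19938)/(-44927 - 124*(64 + 55)) = 40959/(-44927 - 124*119) = 40959/(-44927 - 14756) = 40959/(-59683) = 40959*(-1/59683) = -40959/59683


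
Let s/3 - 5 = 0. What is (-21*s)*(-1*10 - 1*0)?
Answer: 3150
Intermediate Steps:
s = 15 (s = 15 + 3*0 = 15 + 0 = 15)
(-21*s)*(-1*10 - 1*0) = (-21*15)*(-1*10 - 1*0) = -315*(-10 + 0) = -315*(-10) = 3150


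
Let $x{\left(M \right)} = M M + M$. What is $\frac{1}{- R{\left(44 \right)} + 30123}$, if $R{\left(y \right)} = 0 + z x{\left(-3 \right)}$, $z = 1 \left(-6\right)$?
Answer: $\frac{1}{30159} \approx 3.3158 \cdot 10^{-5}$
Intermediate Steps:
$x{\left(M \right)} = M + M^{2}$ ($x{\left(M \right)} = M^{2} + M = M + M^{2}$)
$z = -6$
$R{\left(y \right)} = -36$ ($R{\left(y \right)} = 0 - 6 \left(- 3 \left(1 - 3\right)\right) = 0 - 6 \left(\left(-3\right) \left(-2\right)\right) = 0 - 36 = -36$)
$\frac{1}{- R{\left(44 \right)} + 30123} = \frac{1}{\left(-1\right) \left(-36\right) + 30123} = \frac{1}{36 + 30123} = \frac{1}{30159}$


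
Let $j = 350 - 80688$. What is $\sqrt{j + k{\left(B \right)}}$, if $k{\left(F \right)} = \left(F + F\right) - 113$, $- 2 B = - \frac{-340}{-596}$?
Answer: $\frac{i \sqrt{1786079986}}{149} \approx 283.64 i$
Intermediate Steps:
$j = -80338$ ($j = 350 - 80688 = -80338$)
$B = \frac{85}{298}$ ($B = - \frac{\left(-1\right) \left(- \frac{340}{-596}\right)}{2} = - \frac{\left(-1\right) \left(\left(-340\right) \left(- \frac{1}{596}\right)\right)}{2} = - \frac{\left(-1\right) \frac{85}{149}}{2} = \left(- \frac{1}{2}\right) \left(- \frac{85}{149}\right) = \frac{85}{298} \approx 0.28523$)
$k{\left(F \right)} = -113 + 2 F$ ($k{\left(F \right)} = 2 F - 113 = -113 + 2 F$)
$\sqrt{j + k{\left(B \right)}} = \sqrt{-80338 + \left(-113 + 2 \cdot \frac{85}{298}\right)} = \sqrt{-80338 + \left(-113 + \frac{85}{149}\right)} = \sqrt{-80338 - \frac{16752}{149}} = \sqrt{- \frac{11987114}{149}} = \frac{i \sqrt{1786079986}}{149}$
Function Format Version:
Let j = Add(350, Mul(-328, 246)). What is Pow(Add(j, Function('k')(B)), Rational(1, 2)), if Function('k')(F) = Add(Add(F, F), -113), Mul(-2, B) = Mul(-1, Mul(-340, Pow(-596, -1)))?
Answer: Mul(Rational(1, 149), I, Pow(1786079986, Rational(1, 2))) ≈ Mul(283.64, I)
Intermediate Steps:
j = -80338 (j = Add(350, -80688) = -80338)
B = Rational(85, 298) (B = Mul(Rational(-1, 2), Mul(-1, Mul(-340, Pow(-596, -1)))) = Mul(Rational(-1, 2), Mul(-1, Mul(-340, Rational(-1, 596)))) = Mul(Rational(-1, 2), Mul(-1, Rational(85, 149))) = Mul(Rational(-1, 2), Rational(-85, 149)) = Rational(85, 298) ≈ 0.28523)
Function('k')(F) = Add(-113, Mul(2, F)) (Function('k')(F) = Add(Mul(2, F), -113) = Add(-113, Mul(2, F)))
Pow(Add(j, Function('k')(B)), Rational(1, 2)) = Pow(Add(-80338, Add(-113, Mul(2, Rational(85, 298)))), Rational(1, 2)) = Pow(Add(-80338, Add(-113, Rational(85, 149))), Rational(1, 2)) = Pow(Add(-80338, Rational(-16752, 149)), Rational(1, 2)) = Pow(Rational(-11987114, 149), Rational(1, 2)) = Mul(Rational(1, 149), I, Pow(1786079986, Rational(1, 2)))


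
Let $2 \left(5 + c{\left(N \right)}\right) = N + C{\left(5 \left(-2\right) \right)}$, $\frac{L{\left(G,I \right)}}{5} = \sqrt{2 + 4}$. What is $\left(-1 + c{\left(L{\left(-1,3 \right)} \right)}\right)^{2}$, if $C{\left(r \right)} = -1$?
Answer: $\frac{319}{4} - \frac{65 \sqrt{6}}{2} \approx 0.14158$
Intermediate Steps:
$L{\left(G,I \right)} = 5 \sqrt{6}$ ($L{\left(G,I \right)} = 5 \sqrt{2 + 4} = 5 \sqrt{6}$)
$c{\left(N \right)} = - \frac{11}{2} + \frac{N}{2}$ ($c{\left(N \right)} = -5 + \frac{N - 1}{2} = -5 + \frac{-1 + N}{2} = -5 + \left(- \frac{1}{2} + \frac{N}{2}\right) = - \frac{11}{2} + \frac{N}{2}$)
$\left(-1 + c{\left(L{\left(-1,3 \right)} \right)}\right)^{2} = \left(-1 - \left(\frac{11}{2} - \frac{5 \sqrt{6}}{2}\right)\right)^{2} = \left(- \frac{13}{2} + \frac{5 \sqrt{6}}{2}\right)^{2}$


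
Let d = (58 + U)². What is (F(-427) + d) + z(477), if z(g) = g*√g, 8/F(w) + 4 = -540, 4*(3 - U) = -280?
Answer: 1166947/68 + 1431*√53 ≈ 27579.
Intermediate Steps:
U = 73 (U = 3 - ¼*(-280) = 3 + 70 = 73)
F(w) = -1/68 (F(w) = 8/(-4 - 540) = 8/(-544) = 8*(-1/544) = -1/68)
z(g) = g^(3/2)
d = 17161 (d = (58 + 73)² = 131² = 17161)
(F(-427) + d) + z(477) = (-1/68 + 17161) + 477^(3/2) = 1166947/68 + 1431*√53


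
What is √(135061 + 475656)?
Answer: √610717 ≈ 781.48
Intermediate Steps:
√(135061 + 475656) = √610717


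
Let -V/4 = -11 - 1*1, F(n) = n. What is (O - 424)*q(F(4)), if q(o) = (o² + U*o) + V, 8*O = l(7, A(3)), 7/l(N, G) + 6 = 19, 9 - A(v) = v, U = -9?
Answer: -308623/26 ≈ -11870.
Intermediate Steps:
A(v) = 9 - v
l(N, G) = 7/13 (l(N, G) = 7/(-6 + 19) = 7/13)
V = 48 (V = -4*(-11 - 1*1) = -4*(-11 - 1) = -4*(-12) = 48)
O = 7/104 (O = (⅛)*(7/13) = 7/104 ≈ 0.067308)
q(o) = 48 + o² - 9*o (q(o) = (o² - 9*o) + 48 = 48 + o² - 9*o)
(O - 424)*q(F(4)) = (7/104 - 424)*(48 + 4² - 9*4) = -44089*(48 + 16 - 36)/104 = -44089/104*28 = -308623/26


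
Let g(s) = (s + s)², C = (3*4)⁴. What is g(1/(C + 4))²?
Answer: 1/11564184861610000 ≈ 8.6474e-17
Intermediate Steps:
C = 20736 (C = 12⁴ = 20736)
g(s) = 4*s² (g(s) = (2*s)² = 4*s²)
g(1/(C + 4))² = (4*(1/(20736 + 4))²)² = (4*(1/20740)²)² = (4*(1/430147600))² = (1/107536900)² = 1/11564184861610000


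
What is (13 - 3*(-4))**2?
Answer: 625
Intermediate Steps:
(13 - 3*(-4))**2 = (13 + 12)**2 = 25**2 = 625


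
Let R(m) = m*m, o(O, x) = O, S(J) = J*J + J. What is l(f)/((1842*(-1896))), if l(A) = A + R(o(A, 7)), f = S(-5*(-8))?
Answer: -112135/145518 ≈ -0.77059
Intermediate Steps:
S(J) = J + J² (S(J) = J² + J = J + J²)
f = 1640 (f = (-5*(-8))*(1 - 5*(-8)) = 40*(1 + 40) = 40*41 = 1640)
R(m) = m²
l(A) = A + A²
l(f)/((1842*(-1896))) = (1640*(1 + 1640))/((1842*(-1896))) = (1640*1641)/(-3492432) = 2691240*(-1/3492432) = -112135/145518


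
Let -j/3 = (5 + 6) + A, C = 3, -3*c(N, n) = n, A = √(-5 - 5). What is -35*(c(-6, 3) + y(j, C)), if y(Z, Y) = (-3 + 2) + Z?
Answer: 1225 + 105*I*√10 ≈ 1225.0 + 332.04*I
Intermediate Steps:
A = I*√10 (A = √(-10) = I*√10 ≈ 3.1623*I)
c(N, n) = -n/3
j = -33 - 3*I*√10 (j = -3*((5 + 6) + I*√10) = -3*(11 + I*√10) = -33 - 3*I*√10 ≈ -33.0 - 9.4868*I)
y(Z, Y) = -1 + Z
-35*(c(-6, 3) + y(j, C)) = -35*(-⅓*3 + (-1 + (-33 - 3*I*√10))) = -35*(-1 + (-34 - 3*I*√10)) = -35*(-35 - 3*I*√10) = 1225 + 105*I*√10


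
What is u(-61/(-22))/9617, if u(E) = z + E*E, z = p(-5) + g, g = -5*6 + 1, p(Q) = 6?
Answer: -7411/4654628 ≈ -0.0015922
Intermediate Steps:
g = -29 (g = -30 + 1 = -29)
z = -23 (z = 6 - 29 = -23)
u(E) = -23 + E² (u(E) = -23 + E*E = -23 + E²)
u(-61/(-22))/9617 = (-23 + (-61/(-22))²)/9617 = (-23 + (-61*(-1/22))²)*(1/9617) = (-23 + (61/22)²)*(1/9617) = (-23 + 3721/484)*(1/9617) = -7411/484*1/9617 = -7411/4654628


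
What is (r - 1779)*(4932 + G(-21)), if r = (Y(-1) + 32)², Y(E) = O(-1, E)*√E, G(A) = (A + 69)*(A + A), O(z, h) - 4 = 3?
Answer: -2344464 + 1306368*I ≈ -2.3445e+6 + 1.3064e+6*I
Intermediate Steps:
O(z, h) = 7 (O(z, h) = 4 + 3 = 7)
G(A) = 2*A*(69 + A) (G(A) = (69 + A)*(2*A) = 2*A*(69 + A))
Y(E) = 7*√E
r = (32 + 7*I)² (r = (7*√(-1) + 32)² = (7*I + 32)² = (32 + 7*I)² ≈ 975.0 + 448.0*I)
(r - 1779)*(4932 + G(-21)) = ((975 + 448*I) - 1779)*(4932 + 2*(-21)*(69 - 21)) = (-804 + 448*I)*(4932 + 2*(-21)*48) = (-804 + 448*I)*(4932 - 2016) = (-804 + 448*I)*2916 = -2344464 + 1306368*I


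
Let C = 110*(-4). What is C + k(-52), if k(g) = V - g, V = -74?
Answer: -462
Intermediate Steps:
k(g) = -74 - g
C = -440
C + k(-52) = -440 + (-74 - 1*(-52)) = -440 + (-74 + 52) = -440 - 22 = -462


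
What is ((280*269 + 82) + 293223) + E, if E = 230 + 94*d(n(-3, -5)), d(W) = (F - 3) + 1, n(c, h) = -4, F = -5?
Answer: 368197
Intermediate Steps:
d(W) = -7 (d(W) = (-5 - 3) + 1 = -8 + 1 = -7)
E = -428 (E = 230 + 94*(-7) = 230 - 658 = -428)
((280*269 + 82) + 293223) + E = ((280*269 + 82) + 293223) - 428 = ((75320 + 82) + 293223) - 428 = (75402 + 293223) - 428 = 368625 - 428 = 368197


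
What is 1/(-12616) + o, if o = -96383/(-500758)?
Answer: 607733585/3158781464 ≈ 0.19239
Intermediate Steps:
o = 96383/500758 (o = -96383*(-1/500758) = 96383/500758 ≈ 0.19247)
1/(-12616) + o = 1/(-12616) + 96383/500758 = -1/12616 + 96383/500758 = 607733585/3158781464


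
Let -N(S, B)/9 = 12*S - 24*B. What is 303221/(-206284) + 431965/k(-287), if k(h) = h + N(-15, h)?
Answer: -107500550699/12512981156 ≈ -8.5911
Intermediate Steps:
N(S, B) = -108*S + 216*B (N(S, B) = -9*(12*S - 24*B) = -9*(-24*B + 12*S) = -108*S + 216*B)
k(h) = 1620 + 217*h (k(h) = h + (-108*(-15) + 216*h) = h + (1620 + 216*h) = 1620 + 217*h)
303221/(-206284) + 431965/k(-287) = 303221/(-206284) + 431965/(1620 + 217*(-287)) = 303221*(-1/206284) + 431965/(1620 - 62279) = -303221/206284 + 431965/(-60659) = -303221/206284 + 431965*(-1/60659) = -303221/206284 - 431965/60659 = -107500550699/12512981156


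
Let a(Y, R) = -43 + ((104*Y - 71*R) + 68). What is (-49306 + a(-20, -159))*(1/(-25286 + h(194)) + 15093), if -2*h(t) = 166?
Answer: -15343341030752/25369 ≈ -6.0481e+8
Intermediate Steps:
h(t) = -83 (h(t) = -1/2*166 = -83)
a(Y, R) = 25 - 71*R + 104*Y (a(Y, R) = -43 + ((-71*R + 104*Y) + 68) = -43 + (68 - 71*R + 104*Y) = 25 - 71*R + 104*Y)
(-49306 + a(-20, -159))*(1/(-25286 + h(194)) + 15093) = (-49306 + (25 - 71*(-159) + 104*(-20)))*(1/(-25286 - 83) + 15093) = (-49306 + (25 + 11289 - 2080))*(1/(-25369) + 15093) = (-49306 + 9234)*(-1/25369 + 15093) = -40072*382894316/25369 = -15343341030752/25369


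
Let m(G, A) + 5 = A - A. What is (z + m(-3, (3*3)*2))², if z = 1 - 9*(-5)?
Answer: 1681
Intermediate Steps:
m(G, A) = -5 (m(G, A) = -5 + (A - A) = -5 + 0 = -5)
z = 46 (z = 1 + 45 = 46)
(z + m(-3, (3*3)*2))² = (46 - 5)² = 41² = 1681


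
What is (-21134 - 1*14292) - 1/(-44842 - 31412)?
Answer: -2701374203/76254 ≈ -35426.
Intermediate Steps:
(-21134 - 1*14292) - 1/(-44842 - 31412) = (-21134 - 14292) - 1/(-76254) = -35426 - 1*(-1/76254) = -35426 + 1/76254 = -2701374203/76254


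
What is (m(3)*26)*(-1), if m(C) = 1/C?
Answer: -26/3 ≈ -8.6667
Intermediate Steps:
(m(3)*26)*(-1) = (26/3)*(-1) = -26/3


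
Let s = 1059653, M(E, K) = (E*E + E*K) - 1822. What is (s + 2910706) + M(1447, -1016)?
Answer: 4592194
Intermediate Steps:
M(E, K) = -1822 + E² + E*K (M(E, K) = (E² + E*K) - 1822 = -1822 + E² + E*K)
(s + 2910706) + M(1447, -1016) = (1059653 + 2910706) + (-1822 + 1447² + 1447*(-1016)) = 3970359 + (-1822 + 2093809 - 1470152) = 3970359 + 621835 = 4592194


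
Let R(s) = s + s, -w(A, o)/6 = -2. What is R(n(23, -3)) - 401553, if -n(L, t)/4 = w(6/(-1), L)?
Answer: -401649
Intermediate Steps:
w(A, o) = 12 (w(A, o) = -6*(-2) = 12)
n(L, t) = -48 (n(L, t) = -4*12 = -48)
R(s) = 2*s
R(n(23, -3)) - 401553 = 2*(-48) - 401553 = -96 - 401553 = -401649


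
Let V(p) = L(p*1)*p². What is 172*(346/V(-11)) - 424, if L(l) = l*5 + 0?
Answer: -2881232/6655 ≈ -432.94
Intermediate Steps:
L(l) = 5*l (L(l) = 5*l + 0 = 5*l)
V(p) = 5*p³ (V(p) = (5*(p*1))*p² = (5*p)*p² = 5*p³)
172*(346/V(-11)) - 424 = 172*(346/((5*(-11)³))) - 424 = 172*(346/((5*(-1331)))) - 424 = 172*(346/(-6655)) - 424 = 172*(346*(-1/6655)) - 424 = 172*(-346/6655) - 424 = -59512/6655 - 424 = -2881232/6655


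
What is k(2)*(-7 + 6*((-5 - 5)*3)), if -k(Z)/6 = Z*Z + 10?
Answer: 15708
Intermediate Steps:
k(Z) = -60 - 6*Z² (k(Z) = -6*(Z*Z + 10) = -6*(Z² + 10) = -6*(10 + Z²) = -60 - 6*Z²)
k(2)*(-7 + 6*((-5 - 5)*3)) = (-60 - 6*2²)*(-7 + 6*((-5 - 5)*3)) = (-60 - 6*4)*(-7 + 6*(-10*3)) = (-60 - 24)*(-7 + 6*(-30)) = -84*(-7 - 180) = -84*(-187) = 15708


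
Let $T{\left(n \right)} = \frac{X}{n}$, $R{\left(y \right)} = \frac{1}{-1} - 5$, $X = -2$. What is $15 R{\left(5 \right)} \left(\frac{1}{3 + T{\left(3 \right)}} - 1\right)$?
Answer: $\frac{360}{7} \approx 51.429$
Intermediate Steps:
$R{\left(y \right)} = -6$ ($R{\left(y \right)} = -1 - 5 = -6$)
$T{\left(n \right)} = - \frac{2}{n}$
$15 R{\left(5 \right)} \left(\frac{1}{3 + T{\left(3 \right)}} - 1\right) = 15 \left(-6\right) \left(\frac{1}{3 - \frac{2}{3}} - 1\right) = - 90 \left(\frac{1}{3 - \frac{2}{3}} - 1\right) = - 90 \left(\frac{1}{\frac{7}{3}} - 1\right) = - 90 \left(\frac{3}{7} - 1\right) = \left(-90\right) \left(- \frac{4}{7}\right) = \frac{360}{7}$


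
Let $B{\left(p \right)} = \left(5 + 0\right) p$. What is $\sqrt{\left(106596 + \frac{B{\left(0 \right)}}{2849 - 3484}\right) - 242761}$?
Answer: $i \sqrt{136165} \approx 369.01 i$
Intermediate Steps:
$B{\left(p \right)} = 5 p$
$\sqrt{\left(106596 + \frac{B{\left(0 \right)}}{2849 - 3484}\right) - 242761} = \sqrt{\left(106596 + \frac{5 \cdot 0}{2849 - 3484}\right) - 242761} = \sqrt{\left(106596 + \frac{1}{-635} \cdot 0\right) - 242761} = \sqrt{\left(106596 - 0\right) - 242761} = \sqrt{\left(106596 + 0\right) - 242761} = \sqrt{106596 - 242761} = \sqrt{-136165} = i \sqrt{136165}$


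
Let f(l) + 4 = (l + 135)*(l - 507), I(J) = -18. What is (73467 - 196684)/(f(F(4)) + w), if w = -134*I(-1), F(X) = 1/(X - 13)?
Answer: 9980577/5345648 ≈ 1.8670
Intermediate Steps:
F(X) = 1/(-13 + X)
f(l) = -4 + (-507 + l)*(135 + l) (f(l) = -4 + (l + 135)*(l - 507) = -4 + (135 + l)*(-507 + l) = -4 + (-507 + l)*(135 + l))
w = 2412 (w = -134*(-18) = 2412)
(73467 - 196684)/(f(F(4)) + w) = (73467 - 196684)/((-68449 + (1/(-13 + 4))**2 - 372/(-13 + 4)) + 2412) = -123217/((-68449 + (1/(-9))**2 - 372/(-9)) + 2412) = -123217/((-68449 + (-1/9)**2 - 372*(-1/9)) + 2412) = -123217/((-68449 + 1/81 + 124/3) + 2412) = -123217/(-5541020/81 + 2412) = -123217/(-5345648/81) = -123217*(-81/5345648) = 9980577/5345648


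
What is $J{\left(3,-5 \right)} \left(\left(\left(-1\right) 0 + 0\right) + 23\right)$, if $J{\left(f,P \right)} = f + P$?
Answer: $-46$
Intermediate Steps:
$J{\left(f,P \right)} = P + f$
$J{\left(3,-5 \right)} \left(\left(\left(-1\right) 0 + 0\right) + 23\right) = \left(-5 + 3\right) \left(\left(\left(-1\right) 0 + 0\right) + 23\right) = - 2 \left(\left(0 + 0\right) + 23\right) = - 2 \left(0 + 23\right) = \left(-2\right) 23 = -46$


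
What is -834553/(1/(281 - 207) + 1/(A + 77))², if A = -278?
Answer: -184633064023428/16129 ≈ -1.1447e+10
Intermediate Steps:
-834553/(1/(281 - 207) + 1/(A + 77))² = -834553/(1/(281 - 207) + 1/(-278 + 77))² = -834553/(1/74 + 1/(-201))² = -834553/(1/74 - 1/201)² = -834553/((127/14874)²) = -834553/16129/221235876 = -834553*221235876/16129 = -184633064023428/16129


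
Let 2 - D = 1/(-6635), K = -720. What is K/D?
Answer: -4777200/13271 ≈ -359.97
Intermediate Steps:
D = 13271/6635 (D = 2 - 1/(-6635) = 2 - 1*(-1/6635) = 2 + 1/6635 = 13271/6635 ≈ 2.0002)
K/D = -720/13271/6635 = -720*6635/13271 = -4777200/13271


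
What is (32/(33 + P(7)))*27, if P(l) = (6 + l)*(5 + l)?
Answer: 32/7 ≈ 4.5714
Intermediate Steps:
P(l) = (5 + l)*(6 + l)
(32/(33 + P(7)))*27 = (32/(33 + (30 + 7² + 11*7)))*27 = (32/(33 + (30 + 49 + 77)))*27 = (32/(33 + 156))*27 = (32/189)*27 = 32/7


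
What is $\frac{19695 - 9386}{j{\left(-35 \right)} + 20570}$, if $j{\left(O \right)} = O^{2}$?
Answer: $\frac{10309}{21795} \approx 0.473$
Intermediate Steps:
$\frac{19695 - 9386}{j{\left(-35 \right)} + 20570} = \frac{19695 - 9386}{\left(-35\right)^{2} + 20570} = \frac{19695 - 9386}{1225 + 20570} = \frac{19695 - 9386}{21795} = 10309 \cdot \frac{1}{21795} = \frac{10309}{21795}$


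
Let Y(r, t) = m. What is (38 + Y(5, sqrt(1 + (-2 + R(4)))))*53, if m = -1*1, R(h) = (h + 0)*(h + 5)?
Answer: 1961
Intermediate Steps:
R(h) = h*(5 + h)
m = -1
Y(r, t) = -1
(38 + Y(5, sqrt(1 + (-2 + R(4)))))*53 = (38 - 1)*53 = 37*53 = 1961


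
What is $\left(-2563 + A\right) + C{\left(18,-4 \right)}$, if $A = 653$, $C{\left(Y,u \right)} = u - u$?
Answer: $-1910$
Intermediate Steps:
$C{\left(Y,u \right)} = 0$
$\left(-2563 + A\right) + C{\left(18,-4 \right)} = \left(-2563 + 653\right) + 0 = -1910 + 0 = -1910$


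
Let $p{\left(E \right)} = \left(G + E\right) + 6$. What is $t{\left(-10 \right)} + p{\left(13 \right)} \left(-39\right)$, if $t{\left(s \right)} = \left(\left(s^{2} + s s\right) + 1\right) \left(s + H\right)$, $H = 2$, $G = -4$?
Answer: $-2193$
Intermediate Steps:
$p{\left(E \right)} = 2 + E$ ($p{\left(E \right)} = \left(-4 + E\right) + 6 = 2 + E$)
$t{\left(s \right)} = \left(1 + 2 s^{2}\right) \left(2 + s\right)$ ($t{\left(s \right)} = \left(\left(s^{2} + s s\right) + 1\right) \left(s + 2\right) = \left(\left(s^{2} + s^{2}\right) + 1\right) \left(2 + s\right) = \left(2 s^{2} + 1\right) \left(2 + s\right) = \left(1 + 2 s^{2}\right) \left(2 + s\right)$)
$t{\left(-10 \right)} + p{\left(13 \right)} \left(-39\right) = \left(2 - 10 + 2 \left(-10\right)^{3} + 4 \left(-10\right)^{2}\right) + \left(2 + 13\right) \left(-39\right) = \left(2 - 10 + 2 \left(-1000\right) + 4 \cdot 100\right) + 15 \left(-39\right) = \left(2 - 10 - 2000 + 400\right) - 585 = -1608 - 585 = -2193$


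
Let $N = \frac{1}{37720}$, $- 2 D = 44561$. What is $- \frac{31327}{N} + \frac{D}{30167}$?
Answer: $- \frac{71293939027521}{60334} \approx -1.1817 \cdot 10^{9}$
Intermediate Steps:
$D = - \frac{44561}{2}$ ($D = \left(- \frac{1}{2}\right) 44561 = - \frac{44561}{2} \approx -22281.0$)
$N = \frac{1}{37720} \approx 2.6511 \cdot 10^{-5}$
$- \frac{31327}{N} + \frac{D}{30167} = - 31327 \frac{1}{\frac{1}{37720}} - \frac{44561}{2 \cdot 30167} = \left(-31327\right) 37720 - \frac{44561}{60334} = -1181654440 - \frac{44561}{60334} = - \frac{71293939027521}{60334}$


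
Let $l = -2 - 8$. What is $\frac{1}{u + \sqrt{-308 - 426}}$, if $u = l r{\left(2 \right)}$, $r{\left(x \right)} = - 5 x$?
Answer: $\frac{50}{5367} - \frac{i \sqrt{734}}{10734} \approx 0.0093162 - 0.002524 i$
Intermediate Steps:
$l = -10$ ($l = -2 - 8 = -10$)
$u = 100$ ($u = - 10 \left(\left(-5\right) 2\right) = \left(-10\right) \left(-10\right) = 100$)
$\frac{1}{u + \sqrt{-308 - 426}} = \frac{1}{100 + \sqrt{-308 - 426}} = \frac{1}{100 + \sqrt{-734}} = \frac{1}{100 + i \sqrt{734}}$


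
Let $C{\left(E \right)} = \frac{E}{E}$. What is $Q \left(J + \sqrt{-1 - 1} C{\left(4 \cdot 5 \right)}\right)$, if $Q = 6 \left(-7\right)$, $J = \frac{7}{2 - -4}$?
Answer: $-49 - 42 i \sqrt{2} \approx -49.0 - 59.397 i$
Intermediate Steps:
$J = \frac{7}{6}$ ($J = \frac{7}{2 + 4} = \frac{7}{6} \approx 1.1667$)
$Q = -42$
$C{\left(E \right)} = 1$
$Q \left(J + \sqrt{-1 - 1} C{\left(4 \cdot 5 \right)}\right) = - 42 \left(\frac{7}{6} + \sqrt{-1 - 1} \cdot 1\right) = - 42 \left(\frac{7}{6} + \sqrt{-2} \cdot 1\right) = - 42 \left(\frac{7}{6} + i \sqrt{2} \cdot 1\right) = - 42 \left(\frac{7}{6} + i \sqrt{2}\right) = -49 - 42 i \sqrt{2}$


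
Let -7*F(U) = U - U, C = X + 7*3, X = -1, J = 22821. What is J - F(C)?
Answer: 22821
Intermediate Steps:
C = 20 (C = -1 + 7*3 = -1 + 21 = 20)
F(U) = 0 (F(U) = -(U - U)/7 = -1/7*0 = 0)
J - F(C) = 22821 - 1*0 = 22821 + 0 = 22821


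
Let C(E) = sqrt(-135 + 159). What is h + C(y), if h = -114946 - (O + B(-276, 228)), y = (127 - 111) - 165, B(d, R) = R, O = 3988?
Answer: -119162 + 2*sqrt(6) ≈ -1.1916e+5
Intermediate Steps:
y = -149 (y = 16 - 165 = -149)
C(E) = 2*sqrt(6) (C(E) = sqrt(24) = 2*sqrt(6))
h = -119162 (h = -114946 - (3988 + 228) = -114946 - 1*4216 = -114946 - 4216 = -119162)
h + C(y) = -119162 + 2*sqrt(6)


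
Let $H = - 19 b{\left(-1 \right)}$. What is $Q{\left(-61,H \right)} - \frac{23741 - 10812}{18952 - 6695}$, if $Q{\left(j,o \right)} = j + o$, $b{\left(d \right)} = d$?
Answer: $- \frac{75389}{1751} \approx -43.055$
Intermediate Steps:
$H = 19$ ($H = \left(-19\right) \left(-1\right) = 19$)
$Q{\left(-61,H \right)} - \frac{23741 - 10812}{18952 - 6695} = \left(-61 + 19\right) - \frac{23741 - 10812}{18952 - 6695} = -42 - \frac{12929}{12257} = -42 - 12929 \cdot \frac{1}{12257} = -42 - \frac{1847}{1751} = - \frac{75389}{1751}$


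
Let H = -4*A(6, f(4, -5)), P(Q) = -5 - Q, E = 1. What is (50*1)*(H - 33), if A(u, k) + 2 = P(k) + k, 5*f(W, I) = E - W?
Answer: -250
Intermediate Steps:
f(W, I) = 1/5 - W/5 (f(W, I) = (1 - W)/5 = 1/5 - W/5)
A(u, k) = -7 (A(u, k) = -2 + ((-5 - k) + k) = -2 - 5 = -7)
H = 28 (H = -4*(-7) = 28)
(50*1)*(H - 33) = (50*1)*(28 - 33) = 50*(-5) = -250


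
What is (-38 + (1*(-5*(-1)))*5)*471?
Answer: -6123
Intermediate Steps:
(-38 + (1*(-5*(-1)))*5)*471 = (-38 + (1*5)*5)*471 = (-38 + 5*5)*471 = (-38 + 25)*471 = -13*471 = -6123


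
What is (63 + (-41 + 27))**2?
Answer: 2401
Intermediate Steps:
(63 + (-41 + 27))**2 = (63 - 14)**2 = 49**2 = 2401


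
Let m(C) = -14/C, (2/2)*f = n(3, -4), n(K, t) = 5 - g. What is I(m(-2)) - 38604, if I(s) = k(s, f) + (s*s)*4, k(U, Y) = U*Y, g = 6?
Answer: -38415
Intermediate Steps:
n(K, t) = -1 (n(K, t) = 5 - 1*6 = 5 - 6 = -1)
f = -1
I(s) = -s + 4*s² (I(s) = s*(-1) + (s*s)*4 = -s + s²*4 = -s + 4*s²)
I(m(-2)) - 38604 = (-14/(-2))*(-1 + 4*(-14/(-2))) - 38604 = (-14*(-½))*(-1 + 4*(-14*(-½))) - 38604 = 7*(-1 + 4*7) - 38604 = 7*(-1 + 28) - 38604 = 7*27 - 38604 = 189 - 38604 = -38415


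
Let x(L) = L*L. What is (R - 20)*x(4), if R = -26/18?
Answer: -3088/9 ≈ -343.11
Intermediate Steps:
R = -13/9 (R = -26*1/18 = -13/9 ≈ -1.4444)
x(L) = L²
(R - 20)*x(4) = (-13/9 - 20)*4² = -193/9*16 = -3088/9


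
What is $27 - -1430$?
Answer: $1457$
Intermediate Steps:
$27 - -1430 = 27 + 1430 = 1457$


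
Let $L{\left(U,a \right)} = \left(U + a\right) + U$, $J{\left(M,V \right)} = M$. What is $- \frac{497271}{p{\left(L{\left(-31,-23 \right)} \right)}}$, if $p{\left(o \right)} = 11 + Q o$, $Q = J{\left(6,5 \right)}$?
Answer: $\frac{497271}{499} \approx 996.54$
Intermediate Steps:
$L{\left(U,a \right)} = a + 2 U$
$Q = 6$
$p{\left(o \right)} = 11 + 6 o$
$- \frac{497271}{p{\left(L{\left(-31,-23 \right)} \right)}} = - \frac{497271}{11 + 6 \left(-23 + 2 \left(-31\right)\right)} = - \frac{497271}{11 + 6 \left(-23 - 62\right)} = - \frac{497271}{11 + 6 \left(-85\right)} = - \frac{497271}{11 - 510} = - \frac{497271}{-499} = \left(-497271\right) \left(- \frac{1}{499}\right) = \frac{497271}{499}$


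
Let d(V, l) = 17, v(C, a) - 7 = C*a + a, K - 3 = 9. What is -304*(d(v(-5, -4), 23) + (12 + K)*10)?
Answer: -78128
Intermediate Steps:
K = 12 (K = 3 + 9 = 12)
v(C, a) = 7 + a + C*a (v(C, a) = 7 + (C*a + a) = 7 + (a + C*a) = 7 + a + C*a)
-304*(d(v(-5, -4), 23) + (12 + K)*10) = -304*(17 + (12 + 12)*10) = -304*(17 + 24*10) = -304*(17 + 240) = -304*257 = -78128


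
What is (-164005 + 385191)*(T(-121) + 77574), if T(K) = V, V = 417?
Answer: 17250517326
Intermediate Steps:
T(K) = 417
(-164005 + 385191)*(T(-121) + 77574) = (-164005 + 385191)*(417 + 77574) = 221186*77991 = 17250517326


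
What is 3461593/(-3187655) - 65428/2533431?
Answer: -8978268906923/8075703994305 ≈ -1.1118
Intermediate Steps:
3461593/(-3187655) - 65428/2533431 = 3461593*(-1/3187655) - 65428*1/2533431 = -3461593/3187655 - 65428/2533431 = -8978268906923/8075703994305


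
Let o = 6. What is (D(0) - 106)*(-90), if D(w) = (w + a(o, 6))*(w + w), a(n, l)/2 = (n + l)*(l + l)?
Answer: 9540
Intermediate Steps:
a(n, l) = 4*l*(l + n) (a(n, l) = 2*((n + l)*(l + l)) = 2*((l + n)*(2*l)) = 2*(2*l*(l + n)) = 4*l*(l + n))
D(w) = 2*w*(288 + w) (D(w) = (w + 4*6*(6 + 6))*(w + w) = (w + 4*6*12)*(2*w) = (w + 288)*(2*w) = (288 + w)*(2*w) = 2*w*(288 + w))
(D(0) - 106)*(-90) = (2*0*(288 + 0) - 106)*(-90) = (2*0*288 - 106)*(-90) = (0 - 106)*(-90) = -106*(-90) = 9540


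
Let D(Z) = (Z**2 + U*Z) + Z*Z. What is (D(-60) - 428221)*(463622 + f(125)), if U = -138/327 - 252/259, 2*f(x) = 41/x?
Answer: -196765898038676953/1008250 ≈ -1.9516e+11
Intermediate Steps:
f(x) = 41/(2*x) (f(x) = (41/x)/2 = 41/(2*x))
U = -5626/4033 (U = -138*1/327 - 252*1/259 = -46/109 - 36/37 = -5626/4033 ≈ -1.3950)
D(Z) = 2*Z**2 - 5626*Z/4033 (D(Z) = (Z**2 - 5626*Z/4033) + Z*Z = (Z**2 - 5626*Z/4033) + Z**2 = 2*Z**2 - 5626*Z/4033)
(D(-60) - 428221)*(463622 + f(125)) = ((2/4033)*(-60)*(-2813 + 4033*(-60)) - 428221)*(463622 + (41/2)/125) = ((2/4033)*(-60)*(-2813 - 241980) - 428221)*(463622 + (41/2)*(1/125)) = ((2/4033)*(-60)*(-244793) - 428221)*(463622 + 41/250) = (29375160/4033 - 428221)*(115905541/250) = -1697640133/4033*115905541/250 = -196765898038676953/1008250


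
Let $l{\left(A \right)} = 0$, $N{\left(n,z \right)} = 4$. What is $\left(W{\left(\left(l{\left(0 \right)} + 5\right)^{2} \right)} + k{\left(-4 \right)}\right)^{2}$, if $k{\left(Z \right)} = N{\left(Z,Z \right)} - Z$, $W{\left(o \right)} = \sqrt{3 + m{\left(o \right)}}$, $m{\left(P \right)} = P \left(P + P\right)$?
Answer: $\left(8 + \sqrt{1253}\right)^{2} \approx 1883.4$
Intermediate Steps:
$m{\left(P \right)} = 2 P^{2}$ ($m{\left(P \right)} = P 2 P = 2 P^{2}$)
$W{\left(o \right)} = \sqrt{3 + 2 o^{2}}$
$k{\left(Z \right)} = 4 - Z$
$\left(W{\left(\left(l{\left(0 \right)} + 5\right)^{2} \right)} + k{\left(-4 \right)}\right)^{2} = \left(\sqrt{3 + 2 \left(\left(0 + 5\right)^{2}\right)^{2}} + \left(4 - -4\right)\right)^{2} = \left(\sqrt{3 + 2 \left(5^{2}\right)^{2}} + \left(4 + 4\right)\right)^{2} = \left(\sqrt{3 + 2 \cdot 25^{2}} + 8\right)^{2} = \left(\sqrt{3 + 2 \cdot 625} + 8\right)^{2} = \left(\sqrt{3 + 1250} + 8\right)^{2} = \left(\sqrt{1253} + 8\right)^{2} = \left(8 + \sqrt{1253}\right)^{2}$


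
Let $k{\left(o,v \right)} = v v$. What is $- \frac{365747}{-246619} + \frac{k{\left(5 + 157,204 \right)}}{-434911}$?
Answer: $\frac{8753182189}{6309253877} \approx 1.3874$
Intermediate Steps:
$k{\left(o,v \right)} = v^{2}$
$- \frac{365747}{-246619} + \frac{k{\left(5 + 157,204 \right)}}{-434911} = - \frac{365747}{-246619} + \frac{204^{2}}{-434911} = \left(-365747\right) \left(- \frac{1}{246619}\right) + 41616 \left(- \frac{1}{434911}\right) = \frac{365747}{246619} - \frac{2448}{25583} = \frac{8753182189}{6309253877}$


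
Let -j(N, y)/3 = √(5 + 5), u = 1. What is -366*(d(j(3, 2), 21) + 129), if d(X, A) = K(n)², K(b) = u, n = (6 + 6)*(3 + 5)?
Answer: -47580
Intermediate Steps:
n = 96 (n = 12*8 = 96)
K(b) = 1
j(N, y) = -3*√10 (j(N, y) = -3*√(5 + 5) = -3*√10)
d(X, A) = 1 (d(X, A) = 1² = 1)
-366*(d(j(3, 2), 21) + 129) = -366*(1 + 129) = -366*130 = -47580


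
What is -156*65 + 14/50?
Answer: -253493/25 ≈ -10140.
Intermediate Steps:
-156*65 + 14/50 = -10140 + 14*(1/50) = -10140 + 7/25 = -253493/25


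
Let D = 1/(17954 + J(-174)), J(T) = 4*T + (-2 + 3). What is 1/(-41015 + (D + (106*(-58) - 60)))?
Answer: -17259/815021756 ≈ -2.1176e-5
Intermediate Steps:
J(T) = 1 + 4*T (J(T) = 4*T + 1 = 1 + 4*T)
D = 1/17259 (D = 1/(17954 + (1 + 4*(-174))) = 1/(17954 + (1 - 696)) = 1/(17954 - 695) = 1/17259 ≈ 5.7941e-5)
1/(-41015 + (D + (106*(-58) - 60))) = 1/(-41015 + (1/17259 + (106*(-58) - 60))) = 1/(-41015 + (1/17259 + (-6148 - 60))) = 1/(-41015 + (1/17259 - 6208)) = 1/(-41015 - 107143871/17259) = 1/(-815021756/17259) = -17259/815021756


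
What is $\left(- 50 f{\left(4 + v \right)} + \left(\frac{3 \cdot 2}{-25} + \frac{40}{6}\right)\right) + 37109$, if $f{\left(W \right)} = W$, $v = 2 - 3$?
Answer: $\frac{2772407}{75} \approx 36965.0$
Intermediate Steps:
$v = -1$ ($v = 2 - 3 = -1$)
$\left(- 50 f{\left(4 + v \right)} + \left(\frac{3 \cdot 2}{-25} + \frac{40}{6}\right)\right) + 37109 = \left(- 50 \left(4 - 1\right) + \left(\frac{3 \cdot 2}{-25} + \frac{40}{6}\right)\right) + 37109 = \left(\left(-50\right) 3 + \left(6 \left(- \frac{1}{25}\right) + 40 \cdot \frac{1}{6}\right)\right) + 37109 = \left(-150 + \left(- \frac{6}{25} + \frac{20}{3}\right)\right) + 37109 = \left(-150 + \frac{482}{75}\right) + 37109 = - \frac{10768}{75} + 37109 = \frac{2772407}{75}$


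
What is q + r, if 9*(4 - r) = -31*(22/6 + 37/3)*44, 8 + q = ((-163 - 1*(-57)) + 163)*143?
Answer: 95147/9 ≈ 10572.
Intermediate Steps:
q = 8143 (q = -8 + ((-163 - 1*(-57)) + 163)*143 = -8 + ((-163 + 57) + 163)*143 = -8 + (-106 + 163)*143 = -8 + 57*143 = -8 + 8151 = 8143)
r = 21860/9 (r = 4 - (-31*(22/6 + 37/3))*44/9 = 4 - (-31*(22*(⅙) + 37*(⅓)))*44/9 = 4 - (-31*(11/3 + 37/3))*44/9 = 4 - (-31*16)*44/9 = 4 - (-496)*44/9 = 4 - ⅑*(-21824) = 4 + 21824/9 = 21860/9 ≈ 2428.9)
q + r = 8143 + 21860/9 = 95147/9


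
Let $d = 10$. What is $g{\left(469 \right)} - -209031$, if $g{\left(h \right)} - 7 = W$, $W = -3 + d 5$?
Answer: $209085$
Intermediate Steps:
$W = 47$ ($W = -3 + 10 \cdot 5 = -3 + 50 = 47$)
$g{\left(h \right)} = 54$ ($g{\left(h \right)} = 7 + 47 = 54$)
$g{\left(469 \right)} - -209031 = 54 - -209031 = 54 + 209031 = 209085$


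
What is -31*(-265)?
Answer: 8215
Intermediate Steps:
-31*(-265) = -1*(-8215) = 8215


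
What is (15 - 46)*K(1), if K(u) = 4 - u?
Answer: -93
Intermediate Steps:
(15 - 46)*K(1) = (15 - 46)*(4 - 1*1) = -31*(4 - 1) = -31*3 = -93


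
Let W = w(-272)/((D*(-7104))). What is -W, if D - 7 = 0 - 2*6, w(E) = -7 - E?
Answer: -53/7104 ≈ -0.0074606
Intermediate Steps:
D = -5 (D = 7 + (0 - 2*6) = 7 + (0 - 12) = 7 - 12 = -5)
W = 53/7104 (W = (-7 - 1*(-272))/((-5*(-7104))) = (-7 + 272)/35520 = 265*(1/35520) = 53/7104 ≈ 0.0074606)
-W = -1*53/7104 = -53/7104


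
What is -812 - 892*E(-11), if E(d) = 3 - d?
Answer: -13300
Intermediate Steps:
-812 - 892*E(-11) = -812 - 892*(3 - 1*(-11)) = -812 - 892*(3 + 11) = -812 - 892*14 = -812 - 12488 = -13300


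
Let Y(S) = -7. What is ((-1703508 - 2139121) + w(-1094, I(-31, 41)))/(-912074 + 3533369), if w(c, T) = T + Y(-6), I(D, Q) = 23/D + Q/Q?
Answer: -39707236/27086715 ≈ -1.4659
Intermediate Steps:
I(D, Q) = 1 + 23/D (I(D, Q) = 23/D + 1 = 1 + 23/D)
w(c, T) = -7 + T (w(c, T) = T - 7 = -7 + T)
((-1703508 - 2139121) + w(-1094, I(-31, 41)))/(-912074 + 3533369) = ((-1703508 - 2139121) + (-7 + (23 - 31)/(-31)))/(-912074 + 3533369) = (-3842629 + (-7 - 1/31*(-8)))/2621295 = (-3842629 + (-7 + 8/31))*(1/2621295) = (-3842629 - 209/31)*(1/2621295) = -119121708/31*1/2621295 = -39707236/27086715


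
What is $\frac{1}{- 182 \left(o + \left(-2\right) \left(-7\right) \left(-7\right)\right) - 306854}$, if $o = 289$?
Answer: $- \frac{1}{341616} \approx -2.9273 \cdot 10^{-6}$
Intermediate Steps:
$\frac{1}{- 182 \left(o + \left(-2\right) \left(-7\right) \left(-7\right)\right) - 306854} = \frac{1}{- 182 \left(289 + \left(-2\right) \left(-7\right) \left(-7\right)\right) - 306854} = \frac{1}{- 182 \left(289 + 14 \left(-7\right)\right) - 306854} = \frac{1}{- 182 \left(289 - 98\right) - 306854} = \frac{1}{\left(-182\right) 191 - 306854} = \frac{1}{-34762 - 306854} = \frac{1}{-341616} = - \frac{1}{341616}$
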